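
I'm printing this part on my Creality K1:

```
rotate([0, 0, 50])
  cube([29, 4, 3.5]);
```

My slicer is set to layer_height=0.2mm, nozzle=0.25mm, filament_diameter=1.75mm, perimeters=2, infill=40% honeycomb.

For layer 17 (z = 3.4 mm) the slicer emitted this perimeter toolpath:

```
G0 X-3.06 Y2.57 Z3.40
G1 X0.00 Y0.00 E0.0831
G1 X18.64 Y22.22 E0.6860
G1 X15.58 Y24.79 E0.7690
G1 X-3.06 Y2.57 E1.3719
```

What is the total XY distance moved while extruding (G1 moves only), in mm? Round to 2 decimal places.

66.00 mm

Sum the Euclidean lengths of each G1 segment: total = 66.00 mm.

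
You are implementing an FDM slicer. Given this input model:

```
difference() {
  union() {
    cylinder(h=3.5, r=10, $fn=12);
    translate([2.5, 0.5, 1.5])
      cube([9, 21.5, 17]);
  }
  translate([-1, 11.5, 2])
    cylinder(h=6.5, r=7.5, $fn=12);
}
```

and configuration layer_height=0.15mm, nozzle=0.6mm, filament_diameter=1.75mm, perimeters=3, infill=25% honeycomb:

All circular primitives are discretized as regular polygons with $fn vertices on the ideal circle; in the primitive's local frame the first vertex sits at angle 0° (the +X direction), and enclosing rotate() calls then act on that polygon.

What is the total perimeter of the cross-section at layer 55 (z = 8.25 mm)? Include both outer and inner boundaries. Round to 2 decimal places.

63.92 mm

At z = 8.25 mm: the cylinder is absent (z outside [0, 3.5]); the 9×21.5 cube at (2.5, 0.5) contributes its full rectangle (perimeter 61.00 mm); Combining (union): only the 9×21.5 cube at (2.5, 0.5) is present, so the union is just that shape — boundary = 61.00 mm; the r=7.5 cylinder at (-1, 11.5) contributes a regular 12-gon of circumradius 7.5 (perimeter = 2·12·7.500·sin(180°/12) = 46.59 mm); Subtracting the remaining from the first: starting from the result so far, the r=7.5 cylinder at (-1, 11.5) partially overlaps it — only the 35.16 mm² overlap (of its 168.75 mm²) is removed, clipping the outline — boundary = 63.92 mm. Overall, the cross-section is a single solid region. Total boundary length (outer) = 63.92 mm.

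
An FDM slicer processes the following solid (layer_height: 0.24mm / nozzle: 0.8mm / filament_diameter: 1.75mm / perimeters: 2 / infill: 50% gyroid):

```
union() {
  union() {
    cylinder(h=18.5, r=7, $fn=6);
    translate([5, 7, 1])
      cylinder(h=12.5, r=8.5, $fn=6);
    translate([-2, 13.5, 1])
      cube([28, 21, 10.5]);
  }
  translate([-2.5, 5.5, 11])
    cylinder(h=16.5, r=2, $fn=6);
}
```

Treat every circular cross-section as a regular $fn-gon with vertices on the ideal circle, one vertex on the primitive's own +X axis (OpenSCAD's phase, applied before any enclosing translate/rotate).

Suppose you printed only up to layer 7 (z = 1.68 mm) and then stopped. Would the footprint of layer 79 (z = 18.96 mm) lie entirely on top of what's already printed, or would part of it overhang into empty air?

part overhangs

Compare the two slices. At z = 1.68: the r=7 cylinder contributes a regular 6-gon of circumradius 7 (area = (6/2)·7.000²·sin(360°/6) = 127.31 mm²); the r=8.5 cylinder at (5, 7) gives a regular 6-gon of circumradius 8.5 (constant along its height) (area = (6/2)·8.500²·sin(360°/6) = 187.71 mm²); the cube at (-2, 13.5) (footprint 28×21) is included at this height (area 588.00 mm²); Taking the union: the regions partially overlap — summed areas 903.02 mm² minus the doubly-counted overlap 49.16 mm² gives 853.86 mm² — area = 853.86 mm²; the cylinder at (-2.5, 5.5) is absent (z outside [11, 27.5]); Taking the union: only the result so far is present, so the union is just that shape — area = 853.86 mm². At z = 18.96: the cylinder is not intersected at this z (z outside [0, 18.5]); the cylinder at (5, 7) is absent (z outside [1, 13.5]); the cube at (-2, 13.5) is absent (z outside [1, 11.5]); Combining (union): nothing is present at this height; the r=2 cylinder at (-2.5, 5.5) gives a regular 6-gon of circumradius 2 (constant along its height) (area = (6/2)·2.000²·sin(360°/6) = 10.39 mm²); Taking the union: only the r=2 cylinder at (-2.5, 5.5) is present, so the union is just that shape — area = 10.39 mm². Checking containment: at z = 18.96 the cross-section extends beyond the z = 1.68 cross-section by about 1.24 mm².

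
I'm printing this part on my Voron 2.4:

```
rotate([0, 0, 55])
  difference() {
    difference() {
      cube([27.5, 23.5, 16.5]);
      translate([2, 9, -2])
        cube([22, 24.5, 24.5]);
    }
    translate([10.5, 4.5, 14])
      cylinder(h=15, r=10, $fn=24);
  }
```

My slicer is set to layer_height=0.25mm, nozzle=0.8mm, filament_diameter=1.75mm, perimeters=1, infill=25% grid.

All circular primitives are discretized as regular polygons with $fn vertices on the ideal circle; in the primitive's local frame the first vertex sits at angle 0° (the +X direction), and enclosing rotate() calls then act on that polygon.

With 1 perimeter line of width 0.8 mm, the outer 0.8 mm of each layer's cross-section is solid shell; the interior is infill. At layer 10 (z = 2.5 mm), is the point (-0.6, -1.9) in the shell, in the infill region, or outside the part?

At z = 2.5 mm: the cube is present — its section is the full 27.5×23.5 rectangle; the cube at (2, 9) is present — its section is the full 22×24.5 rectangle; Subtracting the remaining from the first: starting from the 27.5×23.5 cube, the 22×24.5 cube at (2, 9) partially overlaps it — only the 319.00 mm² overlap (of its 539.00 mm²) is removed, clipping the outline — 1 connected region; the cylinder at (10.5, 4.5) is absent (z outside [14, 29]); Subtracting the remaining from the first: none of the subtracted shapes is present at this height, so that combined region is unchanged — 1 connected region; (whole slice rotated 55° about Z — lengths, areas and connectivity unchanged). Overall, the cross-section is a single solid region. Undo the 55° rotation: the query point maps to (-1.901, -0.598) in the un-rotated model frame. The nearest boundary edge runs (27.50, 0.00)→(0.00, 0.00); distance from the point to it = 1.99 mm. The point is not inside any of the regions above, so it lies outside the cross-section (1.99 mm from the nearest boundary).

outside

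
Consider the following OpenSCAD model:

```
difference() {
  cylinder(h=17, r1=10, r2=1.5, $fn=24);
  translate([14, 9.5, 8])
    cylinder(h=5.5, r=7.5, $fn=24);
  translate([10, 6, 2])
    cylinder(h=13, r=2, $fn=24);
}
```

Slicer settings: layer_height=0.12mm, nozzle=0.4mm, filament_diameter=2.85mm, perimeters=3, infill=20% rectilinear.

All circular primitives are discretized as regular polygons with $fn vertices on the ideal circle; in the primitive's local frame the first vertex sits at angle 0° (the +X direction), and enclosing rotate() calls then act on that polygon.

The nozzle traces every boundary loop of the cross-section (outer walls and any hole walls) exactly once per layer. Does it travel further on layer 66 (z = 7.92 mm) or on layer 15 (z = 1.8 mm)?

layer 15 (z = 1.8 mm)

Layer 66 (z = 7.92): the cone (r1=10→r2=1.5) has section circumradius 6.040 here — a regular 24-gon (perimeter = 2·24·6.040·sin(180°/24) = 37.84 mm); the cylinder at (14, 9.5) is not intersected at this z (z outside [8, 13.5]); the r=2 cylinder at (10, 6) contributes a regular 24-gon of circumradius 2 (perimeter = 2·24·2.000·sin(180°/24) = 12.53 mm); Taking the first minus the rest: starting from the cone, the r=2 cylinder at (10, 6) misses the remaining region (no effect) — boundary = 37.84 mm. So its perimeter = 37.84 mm. Layer 15 (z = 1.8): the cone (r1=10→r2=1.5) has section circumradius 9.100 here — a regular 24-gon (perimeter = 2·24·9.100·sin(180°/24) = 57.01 mm); the cylinder at (14, 9.5) does not reach this height (z outside [8, 13.5]); the cylinder at (10, 6) is not intersected at this z (z outside [2, 15]); Taking the first minus the rest: none of the subtracted shapes is present at this height, so the cone is unchanged — boundary = 57.01 mm. So its perimeter = 57.01 mm. Layer 15 is larger (57.01 vs 37.84 mm).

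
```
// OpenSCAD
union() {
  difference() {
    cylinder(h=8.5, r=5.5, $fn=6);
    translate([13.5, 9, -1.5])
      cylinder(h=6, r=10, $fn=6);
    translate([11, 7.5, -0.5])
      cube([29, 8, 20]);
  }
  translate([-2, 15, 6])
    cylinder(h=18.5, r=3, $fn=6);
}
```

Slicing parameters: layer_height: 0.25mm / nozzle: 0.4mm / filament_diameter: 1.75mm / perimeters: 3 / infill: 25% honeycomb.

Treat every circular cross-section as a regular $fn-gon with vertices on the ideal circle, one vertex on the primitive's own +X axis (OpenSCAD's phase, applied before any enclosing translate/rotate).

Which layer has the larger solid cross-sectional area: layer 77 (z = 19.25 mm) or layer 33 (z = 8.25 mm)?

Layer 77 (z = 19.25): the cylinder is not intersected at this z (z outside [0, 8.5]); the cylinder at (13.5, 9) does not reach this height (z outside [-1.5, 4.5]); the cube at (11, 7.5) (footprint 29×8) is included at this height (area 232.00 mm²); Taking the first minus the rest: the first operand is absent here, so nothing remains; the r=3 cylinder at (-2, 15) gives a regular 6-gon of circumradius 3 (constant along its height) (area = (6/2)·3.000²·sin(360°/6) = 23.38 mm²); Merging all regions: only the r=3 cylinder at (-2, 15) is present, so the union is just that shape — area = 23.38 mm². So its area = 23.38 mm². Layer 33 (z = 8.25): the r=5.5 cylinder gives a regular 6-gon of circumradius 5.5 (constant along its height) (area = (6/2)·5.500²·sin(360°/6) = 78.59 mm²); the cylinder at (13.5, 9) does not reach this height (z outside [-1.5, 4.5]); the cube at (11, 7.5) is present — its section is the full 29×8 rectangle (area 232.00 mm²); Taking the first minus the rest: starting from the r=5.5 cylinder (78.59 mm²), the 29×8 cube at (11, 7.5) misses the remaining region (no effect) — area = 78.59 mm²; the cylinder at (-2, 15): section is a regular 6-gon, circumradius r=3 (area = (6/2)·3.000²·sin(360°/6) = 23.38 mm²); Combining (union): the 2 present regions are separate (no shared area or edge), so areas and boundary lengths simply add and each stays a separate island — area = 101.97 mm². So its area = 101.97 mm². Layer 33 is larger (101.97 vs 23.38 mm²).

layer 33 (z = 8.25 mm)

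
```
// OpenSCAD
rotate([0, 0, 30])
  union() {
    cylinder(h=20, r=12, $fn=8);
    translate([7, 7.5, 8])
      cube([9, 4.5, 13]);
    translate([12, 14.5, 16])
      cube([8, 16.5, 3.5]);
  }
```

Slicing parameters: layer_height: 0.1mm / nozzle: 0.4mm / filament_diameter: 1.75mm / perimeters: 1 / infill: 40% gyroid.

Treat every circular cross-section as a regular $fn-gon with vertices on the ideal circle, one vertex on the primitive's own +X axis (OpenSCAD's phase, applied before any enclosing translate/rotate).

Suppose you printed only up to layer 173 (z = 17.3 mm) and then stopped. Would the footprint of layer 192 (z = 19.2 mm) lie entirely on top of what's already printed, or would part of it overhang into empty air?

entirely on top

Compare the two slices. At z = 17.3: the r=12 cylinder gives a regular 8-gon of circumradius 12 (constant along its height) (area = (8/2)·12.000²·sin(360°/8) = 407.29 mm²); the 9×4.5 cube at (7, 7.5) contributes its full rectangle (area 40.50 mm²); the cube at (12, 14.5) is present — its section is the full 8×16.5 rectangle (area 132.00 mm²); Taking the union: the regions partially overlap — summed areas 579.79 mm² minus the doubly-counted overlap 2.12 mm² gives 577.67 mm² — area = 577.67 mm²; (whole slice rotated 30° about Z — lengths, areas and connectivity unchanged). At z = 19.2: the r=12 cylinder gives a regular 8-gon of circumradius 12 (constant along its height) (area = (8/2)·12.000²·sin(360°/8) = 407.29 mm²); the 9×4.5 cube at (7, 7.5) contributes its full rectangle (area 40.50 mm²); the cube at (12, 14.5) (footprint 8×16.5) is included at this height (area 132.00 mm²); Taking the union: the regions partially overlap — summed areas 579.79 mm² minus the doubly-counted overlap 2.12 mm² gives 577.67 mm² — area = 577.67 mm²; (rotated 30° about Z; rotation is an isometry so areas/perimeters/island counts are preserved). Checking containment: the cross-section at z = 19.2 is a subset of the cross-section at z = 17.3.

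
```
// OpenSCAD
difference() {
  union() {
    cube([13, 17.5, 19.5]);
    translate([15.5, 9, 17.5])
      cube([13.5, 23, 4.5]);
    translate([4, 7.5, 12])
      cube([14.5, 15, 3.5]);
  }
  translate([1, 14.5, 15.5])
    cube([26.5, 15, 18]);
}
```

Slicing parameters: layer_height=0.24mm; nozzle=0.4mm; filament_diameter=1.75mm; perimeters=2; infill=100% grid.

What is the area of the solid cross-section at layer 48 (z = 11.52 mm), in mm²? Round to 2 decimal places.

227.50 mm²

At z = 11.52 mm: the cube is present — its section is the full 13×17.5 rectangle (area 227.50 mm²); the cube at (15.5, 9) does not reach this height (z outside [17.5, 22]); the cube at (4, 7.5) does not reach this height (z outside [12, 15.5]); Taking the union: only the 13×17.5 cube is present, so the union is just that shape — area = 227.50 mm²; the cube at (1, 14.5) is absent (z outside [15.5, 33.5]); Subtracting the remaining from the first: none of the subtracted shapes is present at this height, so the result so far is unchanged — area = 227.50 mm². Overall, the cross-section is a single solid region. Net area = 227.50 mm².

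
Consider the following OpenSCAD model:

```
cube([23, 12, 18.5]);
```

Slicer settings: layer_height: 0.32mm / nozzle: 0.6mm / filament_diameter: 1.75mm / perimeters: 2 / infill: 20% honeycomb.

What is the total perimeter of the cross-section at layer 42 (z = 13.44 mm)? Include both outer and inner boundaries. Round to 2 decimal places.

70.00 mm

At z = 13.44 mm: the cube (footprint 23×12) is included at this height (perimeter 70.00 mm). Overall, the cross-section is a single solid region. Total boundary length (outer) = 70.00 mm.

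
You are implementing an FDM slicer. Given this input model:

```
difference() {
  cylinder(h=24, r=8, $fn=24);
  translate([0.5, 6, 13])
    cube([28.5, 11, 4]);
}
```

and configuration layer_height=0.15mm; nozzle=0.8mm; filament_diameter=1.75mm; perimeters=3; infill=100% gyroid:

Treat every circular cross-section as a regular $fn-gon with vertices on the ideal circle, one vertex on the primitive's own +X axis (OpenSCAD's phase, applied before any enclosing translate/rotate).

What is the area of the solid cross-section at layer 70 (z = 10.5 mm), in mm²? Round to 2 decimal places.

At z = 10.5 mm: the r=8 cylinder gives a regular 24-gon of circumradius 8 (constant along its height) (area = (24/2)·8.000²·sin(360°/24) = 198.77 mm²); the cube at (0.5, 6) is not intersected at this z (z outside [13, 17]); Subtracting the remaining from the first: none of the subtracted shapes is present at this height, so the r=8 cylinder is unchanged — area = 198.77 mm². Overall, the cross-section is a single solid region. Net area = 198.77 mm².

198.77 mm²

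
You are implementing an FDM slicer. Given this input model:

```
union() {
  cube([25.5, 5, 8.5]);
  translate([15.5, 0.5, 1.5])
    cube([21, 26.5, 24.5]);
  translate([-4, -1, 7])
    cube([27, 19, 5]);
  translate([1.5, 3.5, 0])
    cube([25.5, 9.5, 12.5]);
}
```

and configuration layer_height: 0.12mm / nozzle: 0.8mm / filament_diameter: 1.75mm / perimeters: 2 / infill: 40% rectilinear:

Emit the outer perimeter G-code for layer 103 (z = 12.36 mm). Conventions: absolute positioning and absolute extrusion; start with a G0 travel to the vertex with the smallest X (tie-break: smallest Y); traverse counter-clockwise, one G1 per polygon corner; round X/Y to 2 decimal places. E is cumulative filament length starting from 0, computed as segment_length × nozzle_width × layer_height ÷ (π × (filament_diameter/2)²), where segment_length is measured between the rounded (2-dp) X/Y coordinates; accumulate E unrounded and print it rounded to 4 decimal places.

At z = 12.36 mm: the cube does not reach this height (z outside [0, 8.5]); the cube at (15.5, 0.5) (footprint 21×26.5) is included at this height; the cube at (-4, -1) does not reach this height (z outside [7, 12]); the cube at (1.5, 3.5) is present — its section is the full 25.5×9.5 rectangle; Combining (union): the regions partially overlap (shared area 109.25 mm²), so overlapping operands fuse into one piece — 1 connected region. The outline is a single polygon with 8 vertices. Extrusion per mm of travel: 0.8 × 0.12 / (π × 0.875²) = 0.039912. Accumulating E over each segment gives final E = 4.9092.

G0 X1.50 Y3.50 Z12.36
G1 X15.50 Y3.50 E0.5588
G1 X15.50 Y0.50 E0.6785
G1 X36.50 Y0.50 E1.5167
G1 X36.50 Y27.00 E2.5743
G1 X15.50 Y27.00 E3.4125
G1 X15.50 Y13.00 E3.9713
G1 X1.50 Y13.00 E4.5300
G1 X1.50 Y3.50 E4.9092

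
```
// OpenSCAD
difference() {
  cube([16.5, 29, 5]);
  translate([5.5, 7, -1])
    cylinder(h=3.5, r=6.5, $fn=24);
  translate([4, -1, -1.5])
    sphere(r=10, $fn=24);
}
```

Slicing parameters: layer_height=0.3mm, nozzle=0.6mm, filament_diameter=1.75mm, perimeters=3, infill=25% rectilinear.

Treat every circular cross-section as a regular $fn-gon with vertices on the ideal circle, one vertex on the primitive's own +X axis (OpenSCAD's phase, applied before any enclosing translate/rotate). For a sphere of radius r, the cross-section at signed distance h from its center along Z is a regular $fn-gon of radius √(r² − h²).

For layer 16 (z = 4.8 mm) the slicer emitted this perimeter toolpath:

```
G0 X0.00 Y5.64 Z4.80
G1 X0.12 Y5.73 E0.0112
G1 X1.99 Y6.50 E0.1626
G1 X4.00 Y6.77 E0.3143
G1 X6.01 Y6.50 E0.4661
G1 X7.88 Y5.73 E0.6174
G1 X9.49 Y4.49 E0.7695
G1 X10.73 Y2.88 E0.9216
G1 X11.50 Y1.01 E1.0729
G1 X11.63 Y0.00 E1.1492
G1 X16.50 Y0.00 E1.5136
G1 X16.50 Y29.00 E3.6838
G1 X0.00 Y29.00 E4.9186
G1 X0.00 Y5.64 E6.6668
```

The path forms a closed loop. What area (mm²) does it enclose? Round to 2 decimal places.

Apply the shoelace formula to the sequence of (X, Y) vertices; enclosed area = 413.92 mm².

413.92 mm²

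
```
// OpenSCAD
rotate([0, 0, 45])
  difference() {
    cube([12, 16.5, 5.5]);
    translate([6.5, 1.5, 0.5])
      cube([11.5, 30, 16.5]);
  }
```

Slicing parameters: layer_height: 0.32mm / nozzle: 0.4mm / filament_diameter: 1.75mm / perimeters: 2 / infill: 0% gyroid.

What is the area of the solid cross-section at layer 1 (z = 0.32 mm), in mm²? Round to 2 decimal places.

198.00 mm²

At z = 0.32 mm: the 12×16.5 cube contributes its full rectangle (area 198.00 mm²); the cube at (6.5, 1.5) is absent (z outside [0.5, 17]); Subtracting the remaining from the first: none of the subtracted shapes is present at this height, so the 12×16.5 cube is unchanged — area = 198.00 mm²; (whole slice rotated 45° about Z — lengths, areas and connectivity unchanged). Overall, the cross-section is a single solid region. Net area = 198.00 mm².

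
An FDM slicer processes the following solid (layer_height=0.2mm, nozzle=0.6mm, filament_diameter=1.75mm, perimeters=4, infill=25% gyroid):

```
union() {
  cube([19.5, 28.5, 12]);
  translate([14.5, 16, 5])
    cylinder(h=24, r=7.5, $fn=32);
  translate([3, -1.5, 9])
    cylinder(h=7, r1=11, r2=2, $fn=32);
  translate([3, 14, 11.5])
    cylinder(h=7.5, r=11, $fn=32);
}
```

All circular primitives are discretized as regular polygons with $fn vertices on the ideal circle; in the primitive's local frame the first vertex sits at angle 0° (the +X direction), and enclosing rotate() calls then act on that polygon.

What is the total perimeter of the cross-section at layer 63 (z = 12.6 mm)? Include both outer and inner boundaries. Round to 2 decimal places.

At z = 12.6 mm: the cube is absent (z outside [0, 12]); the cylinder at (14.5, 16): section is a regular 32-gon, circumradius r=7.5 (perimeter = 2·32·7.500·sin(180°/32) = 47.05 mm); the cone at (3, -1.5) contributes a regular 32-gon of circumradius 6.371 (interpolated between r1=11 and r2=2 at t=0.514) (perimeter = 2·32·6.371·sin(180°/32) = 39.97 mm); the r=11 cylinder at (3, 14) gives a regular 32-gon of circumradius 11 (constant along its height) (perimeter = 2·32·11.000·sin(180°/32) = 69.00 mm); Combining (union): the regions partially overlap (shared area 74.18 mm²), so the edge portions inside another operand are dropped and the merged outline is re-measured after clipping — boundary = 108.75 mm. Overall, the cross-section is a single solid region. Total boundary length (outer) = 108.75 mm.

108.75 mm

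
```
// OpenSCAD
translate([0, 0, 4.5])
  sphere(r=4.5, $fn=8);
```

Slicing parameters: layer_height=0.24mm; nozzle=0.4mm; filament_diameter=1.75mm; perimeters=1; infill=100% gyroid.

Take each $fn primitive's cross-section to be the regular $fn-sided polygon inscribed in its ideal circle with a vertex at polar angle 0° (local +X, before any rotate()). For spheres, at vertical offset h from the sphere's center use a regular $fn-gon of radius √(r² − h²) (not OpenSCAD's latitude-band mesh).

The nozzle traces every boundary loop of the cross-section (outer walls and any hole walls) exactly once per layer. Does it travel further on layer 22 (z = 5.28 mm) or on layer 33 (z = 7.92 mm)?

Layer 22 (z = 5.28): the r=4.5 sphere contributes a regular 8-gon of circumradius √(4.5²−0.78²) = 4.432 (perimeter = 2·8·4.432·sin(180°/8) = 27.14 mm). So its perimeter = 27.14 mm. Layer 33 (z = 7.92): the sphere: section is a regular 8-gon, circumradius = √(r²−h²) = √(4.5²−3.42²) = 2.925 (perimeter = 2·8·2.925·sin(180°/8) = 17.91 mm). So its perimeter = 17.91 mm. Layer 22 is larger (27.14 vs 17.91 mm).

layer 22 (z = 5.28 mm)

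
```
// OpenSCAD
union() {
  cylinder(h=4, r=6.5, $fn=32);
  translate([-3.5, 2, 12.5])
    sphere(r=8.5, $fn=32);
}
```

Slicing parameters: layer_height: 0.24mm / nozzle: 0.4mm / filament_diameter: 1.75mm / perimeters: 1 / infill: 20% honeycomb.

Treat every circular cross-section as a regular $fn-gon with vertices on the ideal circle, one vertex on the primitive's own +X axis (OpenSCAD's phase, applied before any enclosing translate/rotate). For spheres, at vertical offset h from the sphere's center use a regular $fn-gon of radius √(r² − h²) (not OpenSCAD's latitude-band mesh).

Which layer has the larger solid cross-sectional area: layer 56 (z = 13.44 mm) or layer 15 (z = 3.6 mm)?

Layer 56 (z = 13.44): the cylinder does not reach this height (z outside [0, 4]); the r=8.5 sphere at (-3.5, 2) contributes a regular 32-gon of circumradius √(8.5²−0.94²) = 8.448 (area = (32/2)·8.448²·sin(360°/32) = 222.77 mm²); Taking the union: only the r=8.5 sphere at (-3.5, 2) is present, so the union is just that shape — area = 222.77 mm². So its area = 222.77 mm². Layer 15 (z = 3.6): the r=6.5 cylinder contributes a regular 32-gon of circumradius 6.5 (area = (32/2)·6.500²·sin(360°/32) = 131.88 mm²); the sphere at (-3.5, 2) does not reach this height (|z−center|=8.900 > r=8.5); Combining (union): only the r=6.5 cylinder is present, so the union is just that shape — area = 131.88 mm². So its area = 131.88 mm². Layer 56 is larger (222.77 vs 131.88 mm²).

layer 56 (z = 13.44 mm)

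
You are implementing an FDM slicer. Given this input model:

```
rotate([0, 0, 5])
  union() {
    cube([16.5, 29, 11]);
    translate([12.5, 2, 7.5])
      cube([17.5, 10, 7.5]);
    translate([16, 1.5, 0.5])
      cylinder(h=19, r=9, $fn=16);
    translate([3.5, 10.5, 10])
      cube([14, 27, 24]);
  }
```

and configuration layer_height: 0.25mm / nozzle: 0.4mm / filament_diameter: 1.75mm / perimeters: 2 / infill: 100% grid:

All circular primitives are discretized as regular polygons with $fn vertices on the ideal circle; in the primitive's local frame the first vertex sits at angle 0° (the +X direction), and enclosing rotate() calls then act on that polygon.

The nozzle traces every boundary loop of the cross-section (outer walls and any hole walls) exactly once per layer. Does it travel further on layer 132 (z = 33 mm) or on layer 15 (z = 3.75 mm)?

layer 15 (z = 3.75 mm)

Layer 132 (z = 33): the cube is not intersected at this z (z outside [0, 11]); the cube at (12.5, 2) is absent (z outside [7.5, 15]); the cylinder at (16, 1.5) does not reach this height (z outside [0.5, 19.5]); the cube at (3.5, 10.5) (footprint 14×27) is included at this height (perimeter 82.00 mm); Merging all regions: only the 14×27 cube at (3.5, 10.5) is present, so the union is just that shape — boundary = 82.00 mm; (whole slice rotated 5° about Z — lengths, areas and connectivity unchanged). So its perimeter = 82.00 mm. Layer 15 (z = 3.75): the 16.5×29 cube contributes its full rectangle (perimeter 91.00 mm); the cube at (12.5, 2) is absent (z outside [7.5, 15]); the r=9 cylinder at (16, 1.5) gives a regular 16-gon of circumradius 9 (constant along its height) (perimeter = 2·16·9.000·sin(180°/16) = 56.19 mm); the cube at (3.5, 10.5) is absent (z outside [10, 34]); Combining (union): the regions partially overlap (shared area 80.50 mm²), so the edge portions inside another operand are dropped and the merged outline is re-measured after clipping — boundary = 111.50 mm; (rotated 5° about Z; rotation is an isometry so areas/perimeters/island counts are preserved). So its perimeter = 111.50 mm. Layer 15 is larger (111.50 vs 82.00 mm).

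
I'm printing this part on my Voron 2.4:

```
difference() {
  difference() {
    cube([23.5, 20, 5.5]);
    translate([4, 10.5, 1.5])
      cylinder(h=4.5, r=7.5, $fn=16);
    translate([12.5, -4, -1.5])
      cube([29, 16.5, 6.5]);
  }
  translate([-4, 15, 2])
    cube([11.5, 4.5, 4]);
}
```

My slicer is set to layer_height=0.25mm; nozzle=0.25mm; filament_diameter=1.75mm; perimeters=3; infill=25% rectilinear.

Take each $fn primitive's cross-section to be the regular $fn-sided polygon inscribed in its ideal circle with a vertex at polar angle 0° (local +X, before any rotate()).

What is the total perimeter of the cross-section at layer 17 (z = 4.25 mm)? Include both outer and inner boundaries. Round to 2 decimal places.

105.83 mm

At z = 4.25 mm: the 23.5×20 cube contributes its full rectangle (perimeter 87.00 mm); the r=7.5 cylinder at (4, 10.5) contributes a regular 16-gon of circumradius 7.5 (perimeter = 2·16·7.500·sin(180°/16) = 46.82 mm); the cube at (12.5, -4) (footprint 29×16.5) is included at this height (perimeter 91.00 mm); After the difference (first − rest): starting from the 23.5×20 cube, the r=7.5 cylinder at (4, 10.5) partially overlaps it — only the 142.32 mm² overlap (of its 172.21 mm²) is removed, clipping the outline; the 29×16.5 cube at (12.5, -4) partially overlaps it — only the 137.50 mm² overlap (of its 478.50 mm²) is removed, clipping the outline — boundary = 106.63 mm; the cube at (-4, 15) is present — its section is the full 11.5×4.5 rectangle (perimeter 32.00 mm); Subtracting the remaining from the first: starting from the result so far, the 11.5×4.5 cube at (-4, 15) partially overlaps it — only the 14.45 mm² overlap (of its 51.75 mm²) is removed, clipping the outline — boundary = 105.83 mm. Overall, the cross-section is a single solid region. Total boundary length (outer) = 105.83 mm.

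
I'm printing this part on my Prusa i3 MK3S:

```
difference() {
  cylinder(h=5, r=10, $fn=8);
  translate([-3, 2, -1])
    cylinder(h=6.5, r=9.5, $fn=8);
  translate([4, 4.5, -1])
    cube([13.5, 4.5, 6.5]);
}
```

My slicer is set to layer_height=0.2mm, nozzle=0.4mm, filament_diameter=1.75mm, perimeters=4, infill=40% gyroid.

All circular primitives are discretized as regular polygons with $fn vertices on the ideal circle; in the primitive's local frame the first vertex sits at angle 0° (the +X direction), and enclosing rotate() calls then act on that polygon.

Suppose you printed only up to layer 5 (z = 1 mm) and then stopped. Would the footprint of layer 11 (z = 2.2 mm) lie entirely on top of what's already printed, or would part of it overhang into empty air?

entirely on top

Compare the two slices. At z = 1: the r=10 cylinder gives a regular 8-gon of circumradius 10 (constant along its height) (area = (8/2)·10.000²·sin(360°/8) = 282.84 mm²); the cylinder at (-3, 2): section is a regular 8-gon, circumradius r=9.5 (area = (8/2)·9.500²·sin(360°/8) = 255.27 mm²); the cube at (4, 4.5) (footprint 13.5×4.5) is included at this height (area 60.75 mm²); After the difference (first − rest): starting from the r=10 cylinder (282.84 mm²), the r=9.5 cylinder at (-3, 2) partially overlaps it — only the 201.79 mm² overlap (of its 255.27 mm²) is removed, clipping the outline; the 13.5×4.5 cube at (4, 4.5) partially overlaps it — only the 8.63 mm² overlap (of its 60.75 mm²) is removed, clipping the outline — area = 72.42 mm². At z = 2.2: the r=10 cylinder gives a regular 8-gon of circumradius 10 (constant along its height) (area = (8/2)·10.000²·sin(360°/8) = 282.84 mm²); the r=9.5 cylinder at (-3, 2) gives a regular 8-gon of circumradius 9.5 (constant along its height) (area = (8/2)·9.500²·sin(360°/8) = 255.27 mm²); the cube at (4, 4.5) is present — its section is the full 13.5×4.5 rectangle (area 60.75 mm²); Taking the first minus the rest: starting from the r=10 cylinder (282.84 mm²), the r=9.5 cylinder at (-3, 2) partially overlaps it — only the 201.79 mm² overlap (of its 255.27 mm²) is removed, clipping the outline; the 13.5×4.5 cube at (4, 4.5) partially overlaps it — only the 8.63 mm² overlap (of its 60.75 mm²) is removed, clipping the outline — area = 72.42 mm². Checking containment: the cross-section at z = 2.2 is a subset of the cross-section at z = 1.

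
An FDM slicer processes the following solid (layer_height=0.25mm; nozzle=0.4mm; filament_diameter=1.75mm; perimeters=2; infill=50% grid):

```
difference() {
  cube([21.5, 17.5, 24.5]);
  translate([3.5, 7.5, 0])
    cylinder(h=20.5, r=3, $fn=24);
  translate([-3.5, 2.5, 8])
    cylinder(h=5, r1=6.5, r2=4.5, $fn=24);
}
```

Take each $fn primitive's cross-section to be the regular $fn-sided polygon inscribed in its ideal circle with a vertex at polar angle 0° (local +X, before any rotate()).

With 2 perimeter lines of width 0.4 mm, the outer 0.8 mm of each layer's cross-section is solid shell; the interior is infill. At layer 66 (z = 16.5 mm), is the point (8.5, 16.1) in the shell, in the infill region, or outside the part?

infill

At z = 16.5 mm: the cube (footprint 21.5×17.5) is included at this height; the r=3 cylinder at (3.5, 7.5) gives a regular 24-gon of circumradius 3 (constant along its height); the cone at (-3.5, 2.5) is not intersected at this z (z outside [8, 13]); After the difference (first − rest): starting from the 21.5×17.5 cube, the r=3 cylinder at (3.5, 7.5) lies wholly inside it (removes its full 27.95 mm² and its 18.80 mm outline becomes a hole wall) — 1 connected region with 1 hole. Overall, the cross-section is one region with 1 hole. The nearest boundary edge runs (0.00, 17.50)→(21.50, 17.50); distance from the point to it = 1.40 mm. The point is inside the cross-section and 1.40 mm from the nearest boundary — more than the 0.8 mm shell width (2 × 0.4), so it's in the infill interior.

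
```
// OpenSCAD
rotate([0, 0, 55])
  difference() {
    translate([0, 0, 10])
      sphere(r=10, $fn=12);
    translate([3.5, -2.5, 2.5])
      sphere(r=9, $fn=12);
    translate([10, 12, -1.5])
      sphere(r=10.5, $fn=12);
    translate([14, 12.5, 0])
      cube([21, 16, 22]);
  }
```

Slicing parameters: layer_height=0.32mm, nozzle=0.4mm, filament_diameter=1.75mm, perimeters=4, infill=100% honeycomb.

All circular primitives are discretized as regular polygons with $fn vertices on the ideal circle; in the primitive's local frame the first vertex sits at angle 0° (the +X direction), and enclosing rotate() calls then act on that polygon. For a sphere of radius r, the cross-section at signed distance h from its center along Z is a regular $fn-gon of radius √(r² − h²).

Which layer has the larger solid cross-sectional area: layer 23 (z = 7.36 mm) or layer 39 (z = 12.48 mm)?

layer 39 (z = 12.48 mm)

Layer 23 (z = 7.36): the r=10 sphere slices to a regular 12-gon of circumradius 9.645 (√(r²−h²) with h=2.64 from center) (area = (12/2)·9.645²·sin(360°/12) = 279.09 mm²); the r=9 sphere at (3.5, -2.5) contributes a regular 12-gon of circumradius √(9²−4.86²) = 7.575 (area = (12/2)·7.575²·sin(360°/12) = 172.14 mm²); the sphere at (10, 12): section is a regular 12-gon, circumradius = √(r²−h²) = √(10.5²−8.86²) = 5.635 (area = (12/2)·5.635²·sin(360°/12) = 95.25 mm²); the 21×16 cube at (14, 12.5) contributes its full rectangle (area 336.00 mm²); After the difference (first − rest): starting from the r=10 sphere (279.09 mm²), the r=9 sphere at (3.5, -2.5) partially overlaps it — only the 145.54 mm² overlap (of its 172.14 mm²) is removed, clipping the outline; the r=10.5 sphere at (10, 12) misses the remaining region (no effect); the 21×16 cube at (14, 12.5) misses the remaining region (no effect) — area = 133.55 mm²; (rotated 55° about Z; rotation is an isometry so areas/perimeters/island counts are preserved). So its area = 133.55 mm². Layer 39 (z = 12.48): the r=10 sphere contributes a regular 12-gon of circumradius √(10²−2.48²) = 9.688 (area = (12/2)·9.688²·sin(360°/12) = 281.55 mm²); the sphere at (3.5, -2.5) does not reach this height (|z−center|=9.980 > r=9); the sphere at (10, 12) does not reach this height (|z−center|=13.980 > r=10.5); the cube at (14, 12.5) is present — its section is the full 21×16 rectangle (area 336.00 mm²); Subtracting the remaining from the first: starting from the r=10 sphere (281.55 mm²), the 21×16 cube at (14, 12.5) misses the remaining region (no effect) — area = 281.55 mm²; (whole slice rotated 55° about Z — lengths, areas and connectivity unchanged). So its area = 281.55 mm². Layer 39 is larger (281.55 vs 133.55 mm²).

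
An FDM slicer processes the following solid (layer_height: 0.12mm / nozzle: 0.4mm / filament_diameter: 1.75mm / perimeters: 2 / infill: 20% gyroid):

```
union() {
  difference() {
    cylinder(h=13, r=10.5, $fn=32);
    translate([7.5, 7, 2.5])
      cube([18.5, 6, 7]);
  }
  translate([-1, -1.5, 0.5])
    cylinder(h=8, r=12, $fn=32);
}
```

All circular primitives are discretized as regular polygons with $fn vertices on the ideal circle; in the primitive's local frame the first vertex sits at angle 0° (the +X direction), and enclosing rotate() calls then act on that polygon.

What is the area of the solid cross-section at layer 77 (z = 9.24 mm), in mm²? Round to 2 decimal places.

344.09 mm²

At z = 9.24 mm: the r=10.5 cylinder contributes a regular 32-gon of circumradius 10.5 (area = (32/2)·10.500²·sin(360°/32) = 344.14 mm²); the cube at (7.5, 7) (footprint 18.5×6) is included at this height (area 111.00 mm²); Subtracting the remaining from the first: starting from the r=10.5 cylinder (344.14 mm²), the 18.5×6 cube at (7.5, 7) partially overlaps it — only the 0.05 mm² overlap (of its 111.00 mm²) is removed, clipping the outline — area = 344.09 mm²; the cylinder at (-1, -1.5) does not reach this height (z outside [0.5, 8.5]); Combining (union): only the result so far is present, so the union is just that shape — area = 344.09 mm². Overall, the cross-section is a single solid region. Net area = 344.09 mm².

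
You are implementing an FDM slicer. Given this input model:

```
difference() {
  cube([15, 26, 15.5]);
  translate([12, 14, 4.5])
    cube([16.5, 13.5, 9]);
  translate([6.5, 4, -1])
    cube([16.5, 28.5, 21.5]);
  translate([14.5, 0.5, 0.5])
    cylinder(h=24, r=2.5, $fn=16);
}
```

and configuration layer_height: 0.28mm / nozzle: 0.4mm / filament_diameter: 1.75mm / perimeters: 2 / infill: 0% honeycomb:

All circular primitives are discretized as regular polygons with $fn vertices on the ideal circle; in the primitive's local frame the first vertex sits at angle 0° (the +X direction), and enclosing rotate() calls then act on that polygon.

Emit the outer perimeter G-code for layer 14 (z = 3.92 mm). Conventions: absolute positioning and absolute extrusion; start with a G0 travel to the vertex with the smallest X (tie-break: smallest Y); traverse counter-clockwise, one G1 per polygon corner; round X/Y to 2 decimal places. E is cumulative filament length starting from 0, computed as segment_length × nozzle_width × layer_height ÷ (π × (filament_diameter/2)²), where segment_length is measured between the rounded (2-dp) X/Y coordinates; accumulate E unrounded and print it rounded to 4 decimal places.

G0 X0.00 Y0.00 Z3.92
G1 X12.10 Y0.00 E0.5634
G1 X12.00 Y0.50 E0.5872
G1 X12.19 Y1.46 E0.6327
G1 X12.73 Y2.27 E0.6781
G1 X13.54 Y2.81 E0.7234
G1 X14.50 Y3.00 E0.7690
G1 X15.00 Y2.90 E0.7927
G1 X15.00 Y4.00 E0.8439
G1 X6.50 Y4.00 E1.2397
G1 X6.50 Y26.00 E2.2641
G1 X0.00 Y26.00 E2.5668
G1 X0.00 Y0.00 E3.7775

At z = 3.92 mm: the 15×26 cube contributes its full rectangle; the cube at (12, 14) does not reach this height (z outside [4.5, 13.5]); the 16.5×28.5 cube at (6.5, 4) contributes its full rectangle; the r=2.5 cylinder at (14.5, 0.5) gives a regular 16-gon of circumradius 2.5 (constant along its height); Taking the first minus the rest: starting from the 15×26 cube, the 16.5×28.5 cube at (6.5, 4) partially overlaps it — only the 187.00 mm² overlap (of its 470.25 mm²) is removed, clipping the outline; the r=2.5 cylinder at (14.5, 0.5) partially overlaps it — only the 7.48 mm² overlap (of its 19.13 mm²) is removed, clipping the outline — 1 connected region. The outline is a single polygon with 12 vertices. Extrusion per mm of travel: 0.4 × 0.28 / (π × 0.875²) = 0.046564. Accumulating E over each segment gives final E = 3.7775.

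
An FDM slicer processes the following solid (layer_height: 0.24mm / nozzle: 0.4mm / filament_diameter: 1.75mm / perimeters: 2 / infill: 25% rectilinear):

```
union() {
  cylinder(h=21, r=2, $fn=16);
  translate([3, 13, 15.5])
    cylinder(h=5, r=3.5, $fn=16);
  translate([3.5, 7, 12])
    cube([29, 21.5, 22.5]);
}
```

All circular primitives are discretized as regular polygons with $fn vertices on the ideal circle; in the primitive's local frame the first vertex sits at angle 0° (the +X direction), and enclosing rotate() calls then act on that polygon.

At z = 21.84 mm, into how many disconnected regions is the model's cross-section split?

1

At z = 21.84 mm: the cylinder does not reach this height (z outside [0, 21]); the cylinder at (3, 13) does not reach this height (z outside [15.5, 20.5]); the 29×21.5 cube at (3.5, 7) contributes its full rectangle; Taking the union: only the 29×21.5 cube at (3.5, 7) is present, so the union is just that shape — 1 connected region. The result has 1 disconnected region.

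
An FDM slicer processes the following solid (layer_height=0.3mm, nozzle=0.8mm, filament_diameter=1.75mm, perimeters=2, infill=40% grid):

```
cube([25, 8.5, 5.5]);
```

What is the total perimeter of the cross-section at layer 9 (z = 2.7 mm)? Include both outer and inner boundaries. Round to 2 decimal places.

At z = 2.7 mm: the cube (footprint 25×8.5) is included at this height (perimeter 67.00 mm). Overall, the cross-section is a single solid region. Total boundary length (outer) = 67.00 mm.

67.00 mm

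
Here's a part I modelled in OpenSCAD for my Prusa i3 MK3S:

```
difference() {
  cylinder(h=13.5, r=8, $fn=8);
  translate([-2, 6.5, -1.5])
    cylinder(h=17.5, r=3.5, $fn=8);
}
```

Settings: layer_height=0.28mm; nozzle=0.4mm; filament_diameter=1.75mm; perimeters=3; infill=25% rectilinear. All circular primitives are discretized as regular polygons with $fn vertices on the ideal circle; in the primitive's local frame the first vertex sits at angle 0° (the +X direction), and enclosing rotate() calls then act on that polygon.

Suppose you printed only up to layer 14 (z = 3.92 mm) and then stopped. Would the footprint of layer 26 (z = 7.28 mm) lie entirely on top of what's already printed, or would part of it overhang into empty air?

Compare the two slices. At z = 3.92: the r=8 cylinder gives a regular 8-gon of circumradius 8 (constant along its height) (area = (8/2)·8.000²·sin(360°/8) = 181.02 mm²); the r=3.5 cylinder at (-2, 6.5) gives a regular 8-gon of circumradius 3.5 (constant along its height) (area = (8/2)·3.500²·sin(360°/8) = 34.65 mm²); Subtracting the remaining from the first: starting from the r=8 cylinder (181.02 mm²), the r=3.5 cylinder at (-2, 6.5) partially overlaps it — only the 21.01 mm² overlap (of its 34.65 mm²) is removed, clipping the outline — area = 160.01 mm². At z = 7.28: the cylinder: section is a regular 8-gon, circumradius r=8 (area = (8/2)·8.000²·sin(360°/8) = 181.02 mm²); the r=3.5 cylinder at (-2, 6.5) contributes a regular 8-gon of circumradius 3.5 (area = (8/2)·3.500²·sin(360°/8) = 34.65 mm²); Taking the first minus the rest: starting from the r=8 cylinder (181.02 mm²), the r=3.5 cylinder at (-2, 6.5) partially overlaps it — only the 21.01 mm² overlap (of its 34.65 mm²) is removed, clipping the outline — area = 160.01 mm². Checking containment: the cross-section at z = 7.28 is a subset of the cross-section at z = 3.92.

entirely on top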